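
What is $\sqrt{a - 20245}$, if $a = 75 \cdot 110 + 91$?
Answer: $8 i \sqrt{186} \approx 109.11 i$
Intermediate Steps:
$a = 8341$ ($a = 8250 + 91 = 8341$)
$\sqrt{a - 20245} = \sqrt{8341 - 20245} = \sqrt{-11904} = 8 i \sqrt{186}$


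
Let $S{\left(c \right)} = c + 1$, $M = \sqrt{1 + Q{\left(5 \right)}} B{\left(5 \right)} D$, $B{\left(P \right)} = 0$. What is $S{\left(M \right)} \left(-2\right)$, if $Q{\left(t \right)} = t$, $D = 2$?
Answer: $-2$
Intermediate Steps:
$M = 0$ ($M = \sqrt{1 + 5} \cdot 0 \cdot 2 = \sqrt{6} \cdot 0 \cdot 2 = 0 \cdot 2 = 0$)
$S{\left(c \right)} = 1 + c$
$S{\left(M \right)} \left(-2\right) = \left(1 + 0\right) \left(-2\right) = 1 \left(-2\right) = -2$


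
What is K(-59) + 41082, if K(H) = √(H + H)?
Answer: 41082 + I*√118 ≈ 41082.0 + 10.863*I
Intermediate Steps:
K(H) = √2*√H (K(H) = √(2*H) = √2*√H)
K(-59) + 41082 = √2*√(-59) + 41082 = √2*(I*√59) + 41082 = I*√118 + 41082 = 41082 + I*√118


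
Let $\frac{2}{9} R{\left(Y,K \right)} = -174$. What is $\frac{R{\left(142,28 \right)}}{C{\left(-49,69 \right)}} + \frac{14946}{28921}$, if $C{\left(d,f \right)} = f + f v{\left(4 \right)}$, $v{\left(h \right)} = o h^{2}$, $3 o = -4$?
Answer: $\frac{43614381}{40576163} \approx 1.0749$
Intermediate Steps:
$o = - \frac{4}{3}$ ($o = \frac{1}{3} \left(-4\right) = - \frac{4}{3} \approx -1.3333$)
$R{\left(Y,K \right)} = -783$ ($R{\left(Y,K \right)} = \frac{9}{2} \left(-174\right) = -783$)
$v{\left(h \right)} = - \frac{4 h^{2}}{3}$
$C{\left(d,f \right)} = - \frac{61 f}{3}$ ($C{\left(d,f \right)} = f + f \left(- \frac{4 \cdot 4^{2}}{3}\right) = f + f \left(\left(- \frac{4}{3}\right) 16\right) = f + f \left(- \frac{64}{3}\right) = f - \frac{64 f}{3} = - \frac{61 f}{3}$)
$\frac{R{\left(142,28 \right)}}{C{\left(-49,69 \right)}} + \frac{14946}{28921} = - \frac{783}{\left(- \frac{61}{3}\right) 69} + \frac{14946}{28921} = - \frac{783}{-1403} + 14946 \cdot \frac{1}{28921} = \left(-783\right) \left(- \frac{1}{1403}\right) + \frac{14946}{28921} = \frac{783}{1403} + \frac{14946}{28921} = \frac{43614381}{40576163}$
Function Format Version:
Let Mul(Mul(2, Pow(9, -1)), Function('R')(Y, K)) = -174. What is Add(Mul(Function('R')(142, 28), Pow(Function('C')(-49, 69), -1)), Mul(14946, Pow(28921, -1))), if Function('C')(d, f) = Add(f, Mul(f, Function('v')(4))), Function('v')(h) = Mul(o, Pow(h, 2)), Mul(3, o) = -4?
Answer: Rational(43614381, 40576163) ≈ 1.0749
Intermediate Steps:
o = Rational(-4, 3) (o = Mul(Rational(1, 3), -4) = Rational(-4, 3) ≈ -1.3333)
Function('R')(Y, K) = -783 (Function('R')(Y, K) = Mul(Rational(9, 2), -174) = -783)
Function('v')(h) = Mul(Rational(-4, 3), Pow(h, 2))
Function('C')(d, f) = Mul(Rational(-61, 3), f) (Function('C')(d, f) = Add(f, Mul(f, Mul(Rational(-4, 3), Pow(4, 2)))) = Add(f, Mul(f, Mul(Rational(-4, 3), 16))) = Add(f, Mul(f, Rational(-64, 3))) = Add(f, Mul(Rational(-64, 3), f)) = Mul(Rational(-61, 3), f))
Add(Mul(Function('R')(142, 28), Pow(Function('C')(-49, 69), -1)), Mul(14946, Pow(28921, -1))) = Add(Mul(-783, Pow(Mul(Rational(-61, 3), 69), -1)), Mul(14946, Pow(28921, -1))) = Add(Mul(-783, Pow(-1403, -1)), Mul(14946, Rational(1, 28921))) = Add(Mul(-783, Rational(-1, 1403)), Rational(14946, 28921)) = Add(Rational(783, 1403), Rational(14946, 28921)) = Rational(43614381, 40576163)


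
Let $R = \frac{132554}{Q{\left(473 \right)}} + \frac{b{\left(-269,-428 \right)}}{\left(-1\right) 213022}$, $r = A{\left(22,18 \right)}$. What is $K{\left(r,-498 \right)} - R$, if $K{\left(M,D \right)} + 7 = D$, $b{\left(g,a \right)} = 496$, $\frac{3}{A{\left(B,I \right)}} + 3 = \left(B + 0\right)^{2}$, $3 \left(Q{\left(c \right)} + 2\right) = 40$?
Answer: $- \frac{22092081360}{1810687} \approx -12201.0$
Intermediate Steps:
$Q{\left(c \right)} = \frac{34}{3}$ ($Q{\left(c \right)} = -2 + \frac{1}{3} \cdot 40 = -2 + \frac{40}{3} = \frac{34}{3}$)
$A{\left(B,I \right)} = \frac{3}{-3 + B^{2}}$ ($A{\left(B,I \right)} = \frac{3}{-3 + \left(B + 0\right)^{2}} = \frac{3}{-3 + B^{2}}$)
$r = \frac{3}{481}$ ($r = \frac{3}{-3 + 22^{2}} = \frac{3}{-3 + 484} = \frac{3}{481} \approx 0.006237$)
$K{\left(M,D \right)} = -7 + D$
$R = \frac{21177684425}{1810687}$ ($R = \frac{132554}{\frac{34}{3}} + \frac{496}{\left(-1\right) 213022} = 132554 \cdot \frac{3}{34} + \frac{496}{-213022} = \frac{198831}{17} + 496 \left(- \frac{1}{213022}\right) = \frac{198831}{17} - \frac{248}{106511} = \frac{21177684425}{1810687} \approx 11696.0$)
$K{\left(r,-498 \right)} - R = \left(-7 - 498\right) - \frac{21177684425}{1810687} = -505 - \frac{21177684425}{1810687} = - \frac{22092081360}{1810687}$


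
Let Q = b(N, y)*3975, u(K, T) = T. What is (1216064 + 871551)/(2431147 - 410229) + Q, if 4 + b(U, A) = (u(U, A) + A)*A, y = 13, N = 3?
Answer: 2683073870315/2020918 ≈ 1.3277e+6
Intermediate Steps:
b(U, A) = -4 + 2*A² (b(U, A) = -4 + (A + A)*A = -4 + (2*A)*A = -4 + 2*A²)
Q = 1327650 (Q = (-4 + 2*13²)*3975 = (-4 + 2*169)*3975 = (-4 + 338)*3975 = 334*3975 = 1327650)
(1216064 + 871551)/(2431147 - 410229) + Q = (1216064 + 871551)/(2431147 - 410229) + 1327650 = 2087615/2020918 + 1327650 = 2683073870315/2020918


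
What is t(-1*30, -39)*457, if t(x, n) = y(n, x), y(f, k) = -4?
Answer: -1828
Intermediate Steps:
t(x, n) = -4
t(-1*30, -39)*457 = -4*457 = -1828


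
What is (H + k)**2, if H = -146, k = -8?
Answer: 23716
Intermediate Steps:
(H + k)**2 = (-146 - 8)**2 = (-154)**2 = 23716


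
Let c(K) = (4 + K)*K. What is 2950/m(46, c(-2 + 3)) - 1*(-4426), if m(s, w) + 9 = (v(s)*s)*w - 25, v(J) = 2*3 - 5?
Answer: 435223/98 ≈ 4441.0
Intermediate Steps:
v(J) = 1 (v(J) = 6 - 5 = 1)
c(K) = K*(4 + K)
m(s, w) = -34 + s*w (m(s, w) = -9 + ((1*s)*w - 25) = -9 + (s*w - 25) = -9 + (-25 + s*w) = -34 + s*w)
2950/m(46, c(-2 + 3)) - 1*(-4426) = 2950/(-34 + 46*((-2 + 3)*(4 + (-2 + 3)))) - 1*(-4426) = 2950/(-34 + 46*(1*(4 + 1))) + 4426 = 2950/(-34 + 46*(1*5)) + 4426 = 2950/(-34 + 46*5) + 4426 = 2950/(-34 + 230) + 4426 = 2950/196 + 4426 = 2950*(1/196) + 4426 = 1475/98 + 4426 = 435223/98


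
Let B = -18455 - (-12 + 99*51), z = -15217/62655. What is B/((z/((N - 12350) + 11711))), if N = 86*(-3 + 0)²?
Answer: 198705320100/15217 ≈ 1.3058e+7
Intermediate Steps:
z = -15217/62655 (z = -15217*1/62655 = -15217/62655 ≈ -0.24287)
N = 774 (N = 86*(-3)² = 86*9 = 774)
B = -23492 (B = -18455 - (-12 + 5049) = -18455 - 1*5037 = -18455 - 5037 = -23492)
B/((z/((N - 12350) + 11711))) = -23492/((-15217/(62655*((774 - 12350) + 11711)))) = -23492/((-15217/(62655*(-11576 + 11711)))) = -23492/((-15217/62655/135)) = -23492/((-15217/62655*1/135)) = -23492/(-15217/8458425) = -23492*(-8458425/15217) = 198705320100/15217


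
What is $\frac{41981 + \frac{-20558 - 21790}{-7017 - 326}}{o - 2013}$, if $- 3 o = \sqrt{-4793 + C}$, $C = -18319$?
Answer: $- \frac{206875225601}{9924644597} + \frac{616617662 i \sqrt{642}}{29773933791} \approx -20.845 + 0.52474 i$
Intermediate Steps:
$o = - 2 i \sqrt{642}$ ($o = - \frac{\sqrt{-4793 - 18319}}{3} = - \frac{\sqrt{-23112}}{3} = - \frac{6 i \sqrt{642}}{3} = - 2 i \sqrt{642} \approx - 50.675 i$)
$\frac{41981 + \frac{-20558 - 21790}{-7017 - 326}}{o - 2013} = \frac{41981 + \frac{-20558 - 21790}{-7017 - 326}}{- 2 i \sqrt{642} - 2013} = \frac{41981 - \frac{42348}{-7343}}{-2013 - 2 i \sqrt{642}} = \frac{41981 - - \frac{42348}{7343}}{-2013 - 2 i \sqrt{642}} = \frac{41981 + \frac{42348}{7343}}{-2013 - 2 i \sqrt{642}} = \frac{308308831}{7343 \left(-2013 - 2 i \sqrt{642}\right)}$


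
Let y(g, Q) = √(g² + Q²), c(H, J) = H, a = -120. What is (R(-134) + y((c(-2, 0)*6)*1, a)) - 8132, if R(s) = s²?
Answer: 9824 + 12*√101 ≈ 9944.6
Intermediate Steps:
y(g, Q) = √(Q² + g²)
(R(-134) + y((c(-2, 0)*6)*1, a)) - 8132 = ((-134)² + √((-120)² + (-2*6*1)²)) - 8132 = (17956 + √(14400 + (-12*1)²)) - 8132 = (17956 + √(14400 + (-12)²)) - 8132 = (17956 + √(14400 + 144)) - 8132 = (17956 + √14544) - 8132 = (17956 + 12*√101) - 8132 = 9824 + 12*√101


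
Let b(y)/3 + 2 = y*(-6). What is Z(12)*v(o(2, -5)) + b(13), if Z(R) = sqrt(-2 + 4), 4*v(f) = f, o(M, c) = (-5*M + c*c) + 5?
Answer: -240 + 5*sqrt(2) ≈ -232.93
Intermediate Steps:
o(M, c) = 5 + c**2 - 5*M (o(M, c) = (-5*M + c**2) + 5 = (c**2 - 5*M) + 5 = 5 + c**2 - 5*M)
v(f) = f/4
Z(R) = sqrt(2)
b(y) = -6 - 18*y (b(y) = -6 + 3*(y*(-6)) = -6 + 3*(-6*y) = -6 - 18*y)
Z(12)*v(o(2, -5)) + b(13) = sqrt(2)*((5 + (-5)**2 - 5*2)/4) + (-6 - 18*13) = sqrt(2)*((5 + 25 - 10)/4) + (-6 - 234) = sqrt(2)*((1/4)*20) - 240 = sqrt(2)*5 - 240 = 5*sqrt(2) - 240 = -240 + 5*sqrt(2)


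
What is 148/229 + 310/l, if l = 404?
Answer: 65391/46258 ≈ 1.4136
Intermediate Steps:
148/229 + 310/l = 148/229 + 310/404 = 148*(1/229) + 310*(1/404) = 148/229 + 155/202 = 65391/46258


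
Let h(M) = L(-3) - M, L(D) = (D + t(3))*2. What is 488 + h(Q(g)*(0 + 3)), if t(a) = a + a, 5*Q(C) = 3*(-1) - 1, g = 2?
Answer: 2482/5 ≈ 496.40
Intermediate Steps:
Q(C) = -⅘ (Q(C) = (3*(-1) - 1)/5 = (-3 - 1)/5 = (⅕)*(-4) = -⅘)
t(a) = 2*a
L(D) = 12 + 2*D (L(D) = (D + 2*3)*2 = (D + 6)*2 = (6 + D)*2 = 12 + 2*D)
h(M) = 6 - M (h(M) = (12 + 2*(-3)) - M = (12 - 6) - M = 6 - M)
488 + h(Q(g)*(0 + 3)) = 488 + (6 - (-4)*(0 + 3)/5) = 488 + (6 - (-4)*3/5) = 488 + (6 - 1*(-12/5)) = 488 + (6 + 12/5) = 488 + 42/5 = 2482/5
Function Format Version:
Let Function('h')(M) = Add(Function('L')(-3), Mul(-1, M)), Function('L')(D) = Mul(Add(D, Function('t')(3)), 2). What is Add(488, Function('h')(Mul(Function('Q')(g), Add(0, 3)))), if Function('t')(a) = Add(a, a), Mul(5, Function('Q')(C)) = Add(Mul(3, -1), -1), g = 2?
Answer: Rational(2482, 5) ≈ 496.40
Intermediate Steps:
Function('Q')(C) = Rational(-4, 5) (Function('Q')(C) = Mul(Rational(1, 5), Add(Mul(3, -1), -1)) = Mul(Rational(1, 5), Add(-3, -1)) = Mul(Rational(1, 5), -4) = Rational(-4, 5))
Function('t')(a) = Mul(2, a)
Function('L')(D) = Add(12, Mul(2, D)) (Function('L')(D) = Mul(Add(D, Mul(2, 3)), 2) = Mul(Add(D, 6), 2) = Mul(Add(6, D), 2) = Add(12, Mul(2, D)))
Function('h')(M) = Add(6, Mul(-1, M)) (Function('h')(M) = Add(Add(12, Mul(2, -3)), Mul(-1, M)) = Add(Add(12, -6), Mul(-1, M)) = Add(6, Mul(-1, M)))
Add(488, Function('h')(Mul(Function('Q')(g), Add(0, 3)))) = Add(488, Add(6, Mul(-1, Mul(Rational(-4, 5), Add(0, 3))))) = Add(488, Add(6, Mul(-1, Mul(Rational(-4, 5), 3)))) = Add(488, Add(6, Mul(-1, Rational(-12, 5)))) = Add(488, Add(6, Rational(12, 5))) = Add(488, Rational(42, 5)) = Rational(2482, 5)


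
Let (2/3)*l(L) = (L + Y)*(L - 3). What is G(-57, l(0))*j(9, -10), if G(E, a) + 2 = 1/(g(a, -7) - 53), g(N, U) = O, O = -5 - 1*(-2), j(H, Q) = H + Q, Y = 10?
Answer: 113/56 ≈ 2.0179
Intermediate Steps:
O = -3 (O = -5 + 2 = -3)
g(N, U) = -3
l(L) = 3*(-3 + L)*(10 + L)/2 (l(L) = 3*((L + 10)*(L - 3))/2 = 3*((10 + L)*(-3 + L))/2 = 3*((-3 + L)*(10 + L))/2 = 3*(-3 + L)*(10 + L)/2)
G(E, a) = -113/56 (G(E, a) = -2 + 1/(-3 - 53) = -2 + 1/(-56) = -2 - 1/56 = -113/56)
G(-57, l(0))*j(9, -10) = -113*(9 - 10)/56 = -113/56*(-1) = 113/56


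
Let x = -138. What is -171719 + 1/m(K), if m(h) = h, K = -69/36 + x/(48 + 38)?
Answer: -312013939/1817 ≈ -1.7172e+5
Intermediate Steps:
K = -1817/516 (K = -69/36 - 138/(48 + 38) = -69*1/36 - 138/86 = -23/12 - 138*1/86 = -23/12 - 69/43 = -1817/516 ≈ -3.5213)
-171719 + 1/m(K) = -171719 + 1/(-1817/516) = -171719 - 516/1817 = -312013939/1817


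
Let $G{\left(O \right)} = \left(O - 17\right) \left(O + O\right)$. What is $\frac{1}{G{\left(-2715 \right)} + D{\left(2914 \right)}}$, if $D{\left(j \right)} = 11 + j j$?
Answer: $\frac{1}{23326167} \approx 4.287 \cdot 10^{-8}$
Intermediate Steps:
$D{\left(j \right)} = 11 + j^{2}$
$G{\left(O \right)} = 2 O \left(-17 + O\right)$ ($G{\left(O \right)} = \left(-17 + O\right) 2 O = 2 O \left(-17 + O\right)$)
$\frac{1}{G{\left(-2715 \right)} + D{\left(2914 \right)}} = \frac{1}{2 \left(-2715\right) \left(-17 - 2715\right) + \left(11 + 2914^{2}\right)} = \frac{1}{2 \left(-2715\right) \left(-2732\right) + \left(11 + 8491396\right)} = \frac{1}{14834760 + 8491407} = \frac{1}{23326167}$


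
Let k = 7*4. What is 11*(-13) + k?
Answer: -115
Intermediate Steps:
k = 28
11*(-13) + k = 11*(-13) + 28 = -143 + 28 = -115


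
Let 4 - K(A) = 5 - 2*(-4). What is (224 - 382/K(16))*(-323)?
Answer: -774554/9 ≈ -86062.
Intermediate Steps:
K(A) = -9 (K(A) = 4 - (5 - 2*(-4)) = 4 - (5 + 8) = 4 - 1*13 = 4 - 13 = -9)
(224 - 382/K(16))*(-323) = (224 - 382/(-9))*(-323) = (224 - 382*(-1/9))*(-323) = (224 + 382/9)*(-323) = (2398/9)*(-323) = -774554/9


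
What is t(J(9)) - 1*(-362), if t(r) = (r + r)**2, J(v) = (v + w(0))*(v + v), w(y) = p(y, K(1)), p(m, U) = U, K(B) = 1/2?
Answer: 117326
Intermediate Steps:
K(B) = 1/2
w(y) = 1/2
J(v) = 2*v*(1/2 + v) (J(v) = (v + 1/2)*(v + v) = (1/2 + v)*(2*v) = 2*v*(1/2 + v))
t(r) = 4*r**2 (t(r) = (2*r)**2 = 4*r**2)
t(J(9)) - 1*(-362) = 4*(9*(1 + 2*9))**2 - 1*(-362) = 4*(9*(1 + 18))**2 + 362 = 4*(9*19)**2 + 362 = 4*171**2 + 362 = 4*29241 + 362 = 116964 + 362 = 117326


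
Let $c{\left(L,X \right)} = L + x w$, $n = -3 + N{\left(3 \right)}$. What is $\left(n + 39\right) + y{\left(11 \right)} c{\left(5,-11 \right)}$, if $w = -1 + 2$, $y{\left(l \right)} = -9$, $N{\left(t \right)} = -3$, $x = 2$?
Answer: $-30$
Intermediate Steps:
$w = 1$
$n = -6$ ($n = -3 - 3 = -6$)
$c{\left(L,X \right)} = 2 + L$ ($c{\left(L,X \right)} = L + 2 \cdot 1 = L + 2 = 2 + L$)
$\left(n + 39\right) + y{\left(11 \right)} c{\left(5,-11 \right)} = \left(-6 + 39\right) - 9 \left(2 + 5\right) = 33 - 63 = -30$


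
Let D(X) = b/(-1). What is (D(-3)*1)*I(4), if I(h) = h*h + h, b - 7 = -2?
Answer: -100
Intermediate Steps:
b = 5 (b = 7 - 2 = 5)
I(h) = h + h² (I(h) = h² + h = h + h²)
D(X) = -5 (D(X) = 5/(-1) = 5*(-1) = -5)
(D(-3)*1)*I(4) = (-5*1)*(4*(1 + 4)) = -20*5 = -5*20 = -100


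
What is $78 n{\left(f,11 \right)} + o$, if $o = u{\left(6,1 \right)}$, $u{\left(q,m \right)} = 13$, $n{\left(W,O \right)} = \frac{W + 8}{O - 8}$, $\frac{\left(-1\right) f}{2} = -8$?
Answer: $637$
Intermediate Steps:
$f = 16$ ($f = \left(-2\right) \left(-8\right) = 16$)
$n{\left(W,O \right)} = \frac{8 + W}{-8 + O}$
$o = 13$
$78 n{\left(f,11 \right)} + o = 78 \frac{8 + 16}{-8 + 11} + 13 = 78 \cdot \frac{1}{3} \cdot 24 + 13 = 78 \cdot 8 + 13 = 624 + 13 = 637$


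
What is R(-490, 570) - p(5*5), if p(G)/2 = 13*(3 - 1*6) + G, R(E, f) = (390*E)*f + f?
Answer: -108926402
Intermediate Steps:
R(E, f) = f + 390*E*f (R(E, f) = 390*E*f + f = f + 390*E*f)
p(G) = -78 + 2*G (p(G) = 2*(13*(3 - 1*6) + G) = 2*(13*(3 - 6) + G) = 2*(13*(-3) + G) = 2*(-39 + G) = -78 + 2*G)
R(-490, 570) - p(5*5) = 570*(1 + 390*(-490)) - (-78 + 2*(5*5)) = 570*(1 - 191100) - (-78 + 2*25) = 570*(-191099) - (-78 + 50) = -108926430 - 1*(-28) = -108926430 + 28 = -108926402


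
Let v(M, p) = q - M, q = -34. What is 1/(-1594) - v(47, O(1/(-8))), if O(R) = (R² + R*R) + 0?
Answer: 129113/1594 ≈ 80.999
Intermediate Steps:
O(R) = 2*R² (O(R) = (R² + R²) + 0 = 2*R² + 0 = 2*R²)
v(M, p) = -34 - M
1/(-1594) - v(47, O(1/(-8))) = 1/(-1594) - (-34 - 1*47) = -1/1594 - (-34 - 47) = -1/1594 - 1*(-81) = -1/1594 + 81 = 129113/1594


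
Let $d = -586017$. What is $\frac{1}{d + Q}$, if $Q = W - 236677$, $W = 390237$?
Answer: $- \frac{1}{432457} \approx -2.3124 \cdot 10^{-6}$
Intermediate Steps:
$Q = 153560$ ($Q = 390237 - 236677 = 153560$)
$\frac{1}{d + Q} = \frac{1}{-586017 + 153560} = \frac{1}{-432457} = - \frac{1}{432457}$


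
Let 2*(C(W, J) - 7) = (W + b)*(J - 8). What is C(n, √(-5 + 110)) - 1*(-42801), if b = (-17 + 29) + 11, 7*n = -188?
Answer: 299764/7 - 27*√105/14 ≈ 42804.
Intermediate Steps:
n = -188/7 (n = (⅐)*(-188) = -188/7 ≈ -26.857)
b = 23 (b = 12 + 11 = 23)
C(W, J) = 7 + (-8 + J)*(23 + W)/2 (C(W, J) = 7 + ((W + 23)*(J - 8))/2 = 7 + ((23 + W)*(-8 + J))/2 = 7 + ((-8 + J)*(23 + W))/2 = 7 + (-8 + J)*(23 + W)/2)
C(n, √(-5 + 110)) - 1*(-42801) = (-85 - 4*(-188/7) + 23*√(-5 + 110)/2 + (½)*√(-5 + 110)*(-188/7)) - 1*(-42801) = (-85 + 752/7 + 23*√105/2 + (½)*√105*(-188/7)) + 42801 = (-85 + 752/7 + 23*√105/2 - 94*√105/7) + 42801 = (157/7 - 27*√105/14) + 42801 = 299764/7 - 27*√105/14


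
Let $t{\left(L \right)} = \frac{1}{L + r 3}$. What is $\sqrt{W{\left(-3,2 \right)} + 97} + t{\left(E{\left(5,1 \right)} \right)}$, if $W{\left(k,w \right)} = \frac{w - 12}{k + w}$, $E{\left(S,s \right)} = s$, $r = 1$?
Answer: $\frac{1}{4} + \sqrt{107} \approx 10.594$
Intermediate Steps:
$W{\left(k,w \right)} = \frac{-12 + w}{k + w}$
$t{\left(L \right)} = \frac{1}{3 + L}$ ($t{\left(L \right)} = \frac{1}{L + 1 \cdot 3} = \frac{1}{L + 3} = \frac{1}{3 + L}$)
$\sqrt{W{\left(-3,2 \right)} + 97} + t{\left(E{\left(5,1 \right)} \right)} = \sqrt{\frac{-12 + 2}{-3 + 2} + 97} + \frac{1}{3 + 1} = \sqrt{\frac{1}{-1} \left(-10\right) + 97} + \frac{1}{4} = \sqrt{\left(-1\right) \left(-10\right) + 97} + \frac{1}{4} = \sqrt{10 + 97} + \frac{1}{4} = \sqrt{107} + \frac{1}{4} = \frac{1}{4} + \sqrt{107}$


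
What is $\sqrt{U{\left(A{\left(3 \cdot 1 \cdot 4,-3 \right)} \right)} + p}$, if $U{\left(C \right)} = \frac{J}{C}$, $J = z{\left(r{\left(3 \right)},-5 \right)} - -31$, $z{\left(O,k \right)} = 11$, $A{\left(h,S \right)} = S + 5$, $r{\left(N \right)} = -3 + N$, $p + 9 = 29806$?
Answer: $\sqrt{29818} \approx 172.68$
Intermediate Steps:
$p = 29797$ ($p = -9 + 29806 = 29797$)
$A{\left(h,S \right)} = 5 + S$
$J = 42$ ($J = 11 - -31 = 11 + 31 = 42$)
$U{\left(C \right)} = \frac{42}{C}$
$\sqrt{U{\left(A{\left(3 \cdot 1 \cdot 4,-3 \right)} \right)} + p} = \sqrt{\frac{42}{5 - 3} + 29797} = \sqrt{\frac{42}{2} + 29797} = \sqrt{42 \cdot \frac{1}{2} + 29797} = \sqrt{21 + 29797} = \sqrt{29818}$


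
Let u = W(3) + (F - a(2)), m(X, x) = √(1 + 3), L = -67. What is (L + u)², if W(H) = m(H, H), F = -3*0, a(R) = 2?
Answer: 4489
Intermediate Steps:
F = 0
m(X, x) = 2 (m(X, x) = √4 = 2)
W(H) = 2
u = 0 (u = 2 + (0 - 1*2) = 2 + (0 - 2) = 2 - 2 = 0)
(L + u)² = (-67 + 0)² = (-67)² = 4489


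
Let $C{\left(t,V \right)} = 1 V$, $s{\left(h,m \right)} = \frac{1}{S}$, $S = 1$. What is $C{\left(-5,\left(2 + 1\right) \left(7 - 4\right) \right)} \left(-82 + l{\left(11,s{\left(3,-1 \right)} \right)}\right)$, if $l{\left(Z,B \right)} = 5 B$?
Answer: $-693$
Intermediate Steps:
$s{\left(h,m \right)} = 1$ ($s{\left(h,m \right)} = 1^{-1} = 1$)
$C{\left(t,V \right)} = V$
$C{\left(-5,\left(2 + 1\right) \left(7 - 4\right) \right)} \left(-82 + l{\left(11,s{\left(3,-1 \right)} \right)}\right) = \left(2 + 1\right) \left(7 - 4\right) \left(-82 + 5 \cdot 1\right) = 3 \cdot 3 \left(-82 + 5\right) = 9 \left(-77\right) = -693$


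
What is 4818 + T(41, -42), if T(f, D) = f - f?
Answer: 4818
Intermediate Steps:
T(f, D) = 0
4818 + T(41, -42) = 4818 + 0 = 4818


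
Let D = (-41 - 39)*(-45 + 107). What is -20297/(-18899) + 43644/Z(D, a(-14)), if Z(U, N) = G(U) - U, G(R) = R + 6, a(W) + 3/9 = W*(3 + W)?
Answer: 137491623/18899 ≈ 7275.1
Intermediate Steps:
D = -4960 (D = -80*62 = -4960)
a(W) = -⅓ + W*(3 + W)
G(R) = 6 + R
Z(U, N) = 6 (Z(U, N) = (6 + U) - U = 6)
-20297/(-18899) + 43644/Z(D, a(-14)) = -20297/(-18899) + 43644/6 = -20297*(-1/18899) + 43644*(⅙) = 20297/18899 + 7274 = 137491623/18899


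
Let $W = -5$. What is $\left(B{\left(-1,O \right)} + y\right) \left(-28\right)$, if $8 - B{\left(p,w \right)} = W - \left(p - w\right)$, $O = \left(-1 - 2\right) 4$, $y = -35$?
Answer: $308$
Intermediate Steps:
$O = -12$ ($O = \left(-3\right) 4 = -12$)
$B{\left(p,w \right)} = 13 + p - w$ ($B{\left(p,w \right)} = 8 - \left(-5 - \left(p - w\right)\right) = 8 - \left(-5 + w - p\right) = 8 + \left(5 + p - w\right) = 13 + p - w$)
$\left(B{\left(-1,O \right)} + y\right) \left(-28\right) = \left(\left(13 - 1 - -12\right) - 35\right) \left(-28\right) = \left(\left(13 - 1 + 12\right) - 35\right) \left(-28\right) = \left(24 - 35\right) \left(-28\right) = \left(-11\right) \left(-28\right) = 308$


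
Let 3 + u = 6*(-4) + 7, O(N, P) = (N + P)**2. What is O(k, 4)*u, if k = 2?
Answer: -720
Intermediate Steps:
u = -20 (u = -3 + (6*(-4) + 7) = -3 + (-24 + 7) = -3 - 17 = -20)
O(k, 4)*u = (2 + 4)**2*(-20) = 6**2*(-20) = 36*(-20) = -720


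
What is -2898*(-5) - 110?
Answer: 14380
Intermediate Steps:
-2898*(-5) - 110 = -126*(-115) - 110 = 14490 - 110 = 14380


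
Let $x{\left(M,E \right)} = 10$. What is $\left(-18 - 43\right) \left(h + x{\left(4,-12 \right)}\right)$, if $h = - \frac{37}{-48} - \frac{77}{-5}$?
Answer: $- \frac{383141}{240} \approx -1596.4$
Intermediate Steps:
$h = \frac{3881}{240}$ ($h = \left(-37\right) \left(- \frac{1}{48}\right) - - \frac{77}{5} = \frac{37}{48} + \frac{77}{5} = \frac{3881}{240} \approx 16.171$)
$\left(-18 - 43\right) \left(h + x{\left(4,-12 \right)}\right) = \left(-18 - 43\right) \left(\frac{3881}{240} + 10\right) = \left(-18 - 43\right) \frac{6281}{240} = \left(-61\right) \frac{6281}{240} = - \frac{383141}{240}$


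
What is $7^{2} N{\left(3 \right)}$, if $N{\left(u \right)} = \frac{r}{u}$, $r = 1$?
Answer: $\frac{49}{3} \approx 16.333$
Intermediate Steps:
$N{\left(u \right)} = \frac{1}{u}$ ($N{\left(u \right)} = 1 \frac{1}{u} = \frac{1}{u}$)
$7^{2} N{\left(3 \right)} = \frac{7^{2}}{3} = 49 \cdot \frac{1}{3} = \frac{49}{3}$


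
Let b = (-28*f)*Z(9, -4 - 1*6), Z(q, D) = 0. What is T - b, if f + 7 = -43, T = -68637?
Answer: -68637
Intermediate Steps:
f = -50 (f = -7 - 43 = -50)
b = 0 (b = -28*(-50)*0 = 1400*0 = 0)
T - b = -68637 - 1*0 = -68637 + 0 = -68637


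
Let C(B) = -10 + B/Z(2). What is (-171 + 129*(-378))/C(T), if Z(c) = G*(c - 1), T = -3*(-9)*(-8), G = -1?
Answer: -48933/206 ≈ -237.54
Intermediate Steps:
T = -216 (T = 27*(-8) = -216)
Z(c) = 1 - c (Z(c) = -(c - 1) = -(-1 + c) = 1 - c)
C(B) = -10 - B (C(B) = -10 + B/(1 - 1*2) = -10 + B/(1 - 2) = -10 + B/(-1) = -10 - B)
(-171 + 129*(-378))/C(T) = (-171 + 129*(-378))/(-10 - 1*(-216)) = (-171 - 48762)/(-10 + 216) = -48933/206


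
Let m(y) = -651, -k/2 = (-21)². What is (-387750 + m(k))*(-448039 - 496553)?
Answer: 366880477392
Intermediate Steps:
k = -882 (k = -2*(-21)² = -2*441 = -882)
(-387750 + m(k))*(-448039 - 496553) = (-387750 - 651)*(-448039 - 496553) = -388401*(-944592) = 366880477392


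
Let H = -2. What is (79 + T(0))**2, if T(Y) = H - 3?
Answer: 5476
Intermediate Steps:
T(Y) = -5 (T(Y) = -2 - 3 = -5)
(79 + T(0))**2 = (79 - 5)**2 = 74**2 = 5476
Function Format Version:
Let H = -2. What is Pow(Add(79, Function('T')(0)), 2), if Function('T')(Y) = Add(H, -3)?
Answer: 5476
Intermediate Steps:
Function('T')(Y) = -5 (Function('T')(Y) = Add(-2, -3) = -5)
Pow(Add(79, Function('T')(0)), 2) = Pow(Add(79, -5), 2) = Pow(74, 2) = 5476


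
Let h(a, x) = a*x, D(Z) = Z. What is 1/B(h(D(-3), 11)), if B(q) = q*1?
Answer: -1/33 ≈ -0.030303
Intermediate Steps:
B(q) = q
1/B(h(D(-3), 11)) = 1/(-3*11) = 1/(-33) = -1/33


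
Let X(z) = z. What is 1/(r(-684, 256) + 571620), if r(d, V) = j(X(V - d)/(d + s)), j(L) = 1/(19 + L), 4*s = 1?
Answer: 9641/5510988967 ≈ 1.7494e-6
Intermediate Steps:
s = ¼ (s = (¼)*1 = ¼ ≈ 0.25000)
r(d, V) = 1/(19 + (V - d)/(¼ + d)) (r(d, V) = 1/(19 + (V - d)/(d + ¼)) = 1/(19 + (V - d)/(¼ + d)))
1/(r(-684, 256) + 571620) = 1/((1 + 4*(-684))/(19 + 4*256 + 72*(-684)) + 571620) = 1/((1 - 2736)/(19 + 1024 - 49248) + 571620) = 1/(-2735/(-48205) + 571620) = 1/(-1/48205*(-2735) + 571620) = 1/(547/9641 + 571620) = 1/(5510988967/9641) = 9641/5510988967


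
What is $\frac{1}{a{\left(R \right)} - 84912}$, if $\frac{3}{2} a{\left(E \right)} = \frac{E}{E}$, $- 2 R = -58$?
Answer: $- \frac{3}{254734} \approx -1.1777 \cdot 10^{-5}$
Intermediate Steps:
$R = 29$ ($R = \left(- \frac{1}{2}\right) \left(-58\right) = 29$)
$a{\left(E \right)} = \frac{2}{3}$ ($a{\left(E \right)} = \frac{2 \frac{E}{E}}{3} = \frac{2}{3} \cdot 1 = \frac{2}{3}$)
$\frac{1}{a{\left(R \right)} - 84912} = \frac{1}{\frac{2}{3} - 84912} = \frac{1}{- \frac{254734}{3}} = - \frac{3}{254734}$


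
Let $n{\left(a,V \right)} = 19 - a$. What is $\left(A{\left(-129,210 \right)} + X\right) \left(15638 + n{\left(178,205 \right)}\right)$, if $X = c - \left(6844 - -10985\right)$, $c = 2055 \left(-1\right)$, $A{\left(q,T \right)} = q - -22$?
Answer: $-309440689$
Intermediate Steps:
$A{\left(q,T \right)} = 22 + q$ ($A{\left(q,T \right)} = q + 22 = 22 + q$)
$c = -2055$
$X = -19884$ ($X = -2055 - \left(6844 - -10985\right) = -2055 - \left(6844 + 10985\right) = -2055 - 17829 = -19884$)
$\left(A{\left(-129,210 \right)} + X\right) \left(15638 + n{\left(178,205 \right)}\right) = \left(\left(22 - 129\right) - 19884\right) \left(15638 + \left(19 - 178\right)\right) = \left(-107 - 19884\right) \left(15638 + \left(19 - 178\right)\right) = - 19991 \left(15638 - 159\right) = \left(-19991\right) 15479 = -309440689$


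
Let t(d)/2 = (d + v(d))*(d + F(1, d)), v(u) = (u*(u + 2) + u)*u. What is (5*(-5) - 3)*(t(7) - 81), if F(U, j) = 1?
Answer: -220388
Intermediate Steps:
v(u) = u*(u + u*(2 + u)) (v(u) = (u*(2 + u) + u)*u = (u + u*(2 + u))*u = u*(u + u*(2 + u)))
t(d) = 2*(1 + d)*(d + d²*(3 + d)) (t(d) = 2*((d + d²*(3 + d))*(d + 1)) = 2*((d + d²*(3 + d))*(1 + d)) = 2*((1 + d)*(d + d²*(3 + d))) = 2*(1 + d)*(d + d²*(3 + d)))
(5*(-5) - 3)*(t(7) - 81) = (5*(-5) - 3)*(2*7*(1 + 7³ + 4*7 + 4*7²) - 81) = (-25 - 3)*(2*7*(1 + 343 + 28 + 4*49) - 81) = -28*(2*7*(1 + 343 + 28 + 196) - 81) = -28*(2*7*568 - 81) = -28*(7952 - 81) = -28*7871 = -220388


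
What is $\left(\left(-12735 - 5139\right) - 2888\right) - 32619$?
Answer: $-53381$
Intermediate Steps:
$\left(\left(-12735 - 5139\right) - 2888\right) - 32619 = \left(-17874 - 2888\right) - 32619 = -20762 - 32619 = -53381$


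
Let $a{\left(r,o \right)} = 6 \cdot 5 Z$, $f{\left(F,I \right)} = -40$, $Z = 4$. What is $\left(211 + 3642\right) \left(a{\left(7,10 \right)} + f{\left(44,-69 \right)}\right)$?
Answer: $308240$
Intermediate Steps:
$a{\left(r,o \right)} = 120$ ($a{\left(r,o \right)} = 6 \cdot 5 \cdot 4 = 30 \cdot 4 = 120$)
$\left(211 + 3642\right) \left(a{\left(7,10 \right)} + f{\left(44,-69 \right)}\right) = \left(211 + 3642\right) \left(120 - 40\right) = 3853 \cdot 80 = 308240$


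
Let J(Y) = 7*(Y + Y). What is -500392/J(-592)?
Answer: 62549/1036 ≈ 60.375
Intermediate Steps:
J(Y) = 14*Y (J(Y) = 7*(2*Y) = 14*Y)
-500392/J(-592) = -500392/(14*(-592)) = -500392/(-8288) = -500392*(-1/8288) = 62549/1036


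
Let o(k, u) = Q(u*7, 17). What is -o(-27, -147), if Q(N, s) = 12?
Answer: -12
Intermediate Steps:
o(k, u) = 12
-o(-27, -147) = -1*12 = -12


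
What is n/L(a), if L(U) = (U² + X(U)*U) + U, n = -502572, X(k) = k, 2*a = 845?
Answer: -167524/119145 ≈ -1.4061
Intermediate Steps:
a = 845/2 (a = (½)*845 = 845/2 ≈ 422.50)
L(U) = U + 2*U² (L(U) = (U² + U*U) + U = (U² + U²) + U = 2*U² + U = U + 2*U²)
n/L(a) = -502572*2/(845*(1 + 2*(845/2))) = -502572*2/(845*(1 + 845)) = -502572/((845/2)*846) = -502572/357435 = -502572*1/357435 = -167524/119145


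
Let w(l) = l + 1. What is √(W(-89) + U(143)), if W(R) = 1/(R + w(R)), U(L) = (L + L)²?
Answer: √2562586707/177 ≈ 286.00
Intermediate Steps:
w(l) = 1 + l
U(L) = 4*L² (U(L) = (2*L)² = 4*L²)
W(R) = 1/(1 + 2*R) (W(R) = 1/(R + (1 + R)) = 1/(1 + 2*R))
√(W(-89) + U(143)) = √(1/(1 + 2*(-89)) + 4*143²) = √(1/(1 - 178) + 4*20449) = √(1/(-177) + 81796) = √(-1/177 + 81796) = √(14477891/177) = √2562586707/177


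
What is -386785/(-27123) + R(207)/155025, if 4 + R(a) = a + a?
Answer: 3998164337/280316205 ≈ 14.263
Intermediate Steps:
R(a) = -4 + 2*a (R(a) = -4 + (a + a) = -4 + 2*a)
-386785/(-27123) + R(207)/155025 = -386785/(-27123) + (-4 + 2*207)/155025 = -386785*(-1/27123) + (-4 + 414)*(1/155025) = 386785/27123 + 410*(1/155025) = 386785/27123 + 82/31005 = 3998164337/280316205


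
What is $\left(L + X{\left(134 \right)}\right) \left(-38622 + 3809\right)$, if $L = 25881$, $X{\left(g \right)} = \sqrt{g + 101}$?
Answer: $-900995253 - 34813 \sqrt{235} \approx -9.0153 \cdot 10^{8}$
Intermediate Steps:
$X{\left(g \right)} = \sqrt{101 + g}$
$\left(L + X{\left(134 \right)}\right) \left(-38622 + 3809\right) = \left(25881 + \sqrt{101 + 134}\right) \left(-38622 + 3809\right) = \left(25881 + \sqrt{235}\right) \left(-34813\right) = -900995253 - 34813 \sqrt{235}$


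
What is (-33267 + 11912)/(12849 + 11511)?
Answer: -4271/4872 ≈ -0.87664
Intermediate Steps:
(-33267 + 11912)/(12849 + 11511) = -21355/24360 = -21355*1/24360 = -4271/4872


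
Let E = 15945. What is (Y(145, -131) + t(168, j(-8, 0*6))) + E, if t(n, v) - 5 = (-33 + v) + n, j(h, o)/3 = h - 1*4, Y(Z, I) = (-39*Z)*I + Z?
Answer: 756999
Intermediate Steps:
Y(Z, I) = Z - 39*I*Z (Y(Z, I) = -39*I*Z + Z = Z - 39*I*Z)
j(h, o) = -12 + 3*h (j(h, o) = 3*(h - 1*4) = 3*(h - 4) = 3*(-4 + h) = -12 + 3*h)
t(n, v) = -28 + n + v (t(n, v) = 5 + ((-33 + v) + n) = 5 + (-33 + n + v) = -28 + n + v)
(Y(145, -131) + t(168, j(-8, 0*6))) + E = (145*(1 - 39*(-131)) + (-28 + 168 + (-12 + 3*(-8)))) + 15945 = (145*(1 + 5109) + (-28 + 168 + (-12 - 24))) + 15945 = (145*5110 + (-28 + 168 - 36)) + 15945 = (740950 + 104) + 15945 = 741054 + 15945 = 756999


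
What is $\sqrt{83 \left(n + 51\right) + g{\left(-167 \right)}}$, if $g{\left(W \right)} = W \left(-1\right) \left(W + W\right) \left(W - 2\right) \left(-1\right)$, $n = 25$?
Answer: $3 i \sqrt{1046686} \approx 3069.2 i$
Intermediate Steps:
$g{\left(W \right)} = 2 W^{2} \left(-2 + W\right)$ ($g{\left(W \right)} = - W 2 W \left(-2 + W\right) \left(-1\right) = - 2 W^{2} \left(-2 + W\right) \left(-1\right) = 2 W^{2} \left(-2 + W\right)$)
$\sqrt{83 \left(n + 51\right) + g{\left(-167 \right)}} = \sqrt{83 \left(25 + 51\right) + 2 \left(-167\right)^{2} \left(-2 - 167\right)} = \sqrt{83 \cdot 76 + 2 \cdot 27889 \left(-169\right)} = \sqrt{6308 - 9426482} = \sqrt{-9420174} = 3 i \sqrt{1046686}$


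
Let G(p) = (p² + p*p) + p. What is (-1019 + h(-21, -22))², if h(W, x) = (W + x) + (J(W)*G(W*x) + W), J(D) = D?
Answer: 80558397537489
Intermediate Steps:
G(p) = p + 2*p² (G(p) = (p² + p²) + p = 2*p² + p = p + 2*p²)
h(W, x) = x + 2*W + x*W²*(1 + 2*W*x) (h(W, x) = (W + x) + (W*((W*x)*(1 + 2*(W*x))) + W) = (W + x) + (W*((W*x)*(1 + 2*W*x)) + W) = (W + x) + (W*(W*x*(1 + 2*W*x)) + W) = (W + x) + (x*W²*(1 + 2*W*x) + W) = (W + x) + (W + x*W²*(1 + 2*W*x)) = x + 2*W + x*W²*(1 + 2*W*x))
(-1019 + h(-21, -22))² = (-1019 + (-22 + 2*(-21) - 22*(-21)²*(1 + 2*(-21)*(-22))))² = (-1019 + (-22 - 42 - 22*441*(1 + 924)))² = (-1019 + (-22 - 42 - 22*441*925))² = (-1019 + (-22 - 42 - 8974350))² = (-1019 - 8974414)² = (-8975433)² = 80558397537489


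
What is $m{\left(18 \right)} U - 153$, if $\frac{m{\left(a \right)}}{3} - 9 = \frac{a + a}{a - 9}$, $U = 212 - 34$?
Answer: $6789$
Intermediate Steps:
$U = 178$
$m{\left(a \right)} = 27 + \frac{6 a}{-9 + a}$ ($m{\left(a \right)} = 27 + 3 \frac{a + a}{a - 9} = 27 + 3 \frac{2 a}{-9 + a} = 27 + \frac{6 a}{-9 + a}$)
$m{\left(18 \right)} U - 153 = \frac{3 \left(-81 + 11 \cdot 18\right)}{-9 + 18} \cdot 178 - 153 = \frac{3 \left(-81 + 198\right)}{9} \cdot 178 - 153 = 3 \cdot \frac{1}{9} \cdot 117 \cdot 178 - 153 = 39 \cdot 178 - 153 = 6942 - 153 = 6789$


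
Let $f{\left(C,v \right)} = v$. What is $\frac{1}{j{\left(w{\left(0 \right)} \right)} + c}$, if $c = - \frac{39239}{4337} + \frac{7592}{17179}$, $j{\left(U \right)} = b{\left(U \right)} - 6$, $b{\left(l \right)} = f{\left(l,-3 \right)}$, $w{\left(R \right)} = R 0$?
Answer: $- \frac{74505323}{1311708184} \approx -0.0568$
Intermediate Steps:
$w{\left(R \right)} = 0$
$b{\left(l \right)} = -3$
$j{\left(U \right)} = -9$ ($j{\left(U \right)} = -3 - 6 = -9$)
$c = - \frac{641160277}{74505323}$ ($c = \left(-39239\right) \frac{1}{4337} + 7592 \cdot \frac{1}{17179} = - \frac{39239}{4337} + \frac{7592}{17179} = - \frac{641160277}{74505323} \approx -8.6056$)
$\frac{1}{j{\left(w{\left(0 \right)} \right)} + c} = \frac{1}{-9 - \frac{641160277}{74505323}} = \frac{1}{- \frac{1311708184}{74505323}} = - \frac{74505323}{1311708184}$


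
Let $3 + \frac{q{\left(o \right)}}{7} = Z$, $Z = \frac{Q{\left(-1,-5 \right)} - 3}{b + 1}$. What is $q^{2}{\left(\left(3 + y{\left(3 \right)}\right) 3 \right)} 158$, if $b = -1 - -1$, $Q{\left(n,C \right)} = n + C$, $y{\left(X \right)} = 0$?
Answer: $1114848$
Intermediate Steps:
$Q{\left(n,C \right)} = C + n$
$b = 0$ ($b = -1 + 1 = 0$)
$Z = -9$ ($Z = \frac{\left(-5 - 1\right) - 3}{0 + 1} = \frac{-6 - 3}{1} = \left(-9\right) 1 = -9$)
$q{\left(o \right)} = -84$ ($q{\left(o \right)} = -21 + 7 \left(-9\right) = -21 - 63 = -84$)
$q^{2}{\left(\left(3 + y{\left(3 \right)}\right) 3 \right)} 158 = \left(-84\right)^{2} \cdot 158 = 7056 \cdot 158 = 1114848$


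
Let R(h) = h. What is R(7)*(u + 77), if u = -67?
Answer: 70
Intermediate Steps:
R(7)*(u + 77) = 7*(-67 + 77) = 7*10 = 70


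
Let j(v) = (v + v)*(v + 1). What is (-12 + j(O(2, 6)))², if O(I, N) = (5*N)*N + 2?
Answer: 4435560000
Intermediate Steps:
O(I, N) = 2 + 5*N² (O(I, N) = 5*N² + 2 = 2 + 5*N²)
j(v) = 2*v*(1 + v) (j(v) = (2*v)*(1 + v) = 2*v*(1 + v))
(-12 + j(O(2, 6)))² = (-12 + 2*(2 + 5*6²)*(1 + (2 + 5*6²)))² = (-12 + 2*(2 + 5*36)*(1 + (2 + 5*36)))² = (-12 + 2*(2 + 180)*(1 + (2 + 180)))² = (-12 + 2*182*(1 + 182))² = (-12 + 2*182*183)² = (-12 + 66612)² = 66600² = 4435560000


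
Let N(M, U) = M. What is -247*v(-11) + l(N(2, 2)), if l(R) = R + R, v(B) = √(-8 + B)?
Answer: 4 - 247*I*√19 ≈ 4.0 - 1076.6*I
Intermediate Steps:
l(R) = 2*R
-247*v(-11) + l(N(2, 2)) = -247*√(-8 - 11) + 2*2 = -247*I*√19 + 4 = 4 - 247*I*√19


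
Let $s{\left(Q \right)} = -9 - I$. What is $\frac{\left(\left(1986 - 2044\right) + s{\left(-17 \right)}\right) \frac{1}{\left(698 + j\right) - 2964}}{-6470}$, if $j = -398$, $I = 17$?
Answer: $- \frac{7}{1436340} \approx -4.8735 \cdot 10^{-6}$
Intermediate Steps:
$s{\left(Q \right)} = -26$ ($s{\left(Q \right)} = -9 - 17 = -26$)
$\frac{\left(\left(1986 - 2044\right) + s{\left(-17 \right)}\right) \frac{1}{\left(698 + j\right) - 2964}}{-6470} = \frac{\left(\left(1986 - 2044\right) - 26\right) \frac{1}{\left(698 - 398\right) - 2964}}{-6470} = \frac{\left(1986 - 2044\right) - 26}{300 - 2964} \left(- \frac{1}{6470}\right) = \frac{-58 - 26}{-2664} \left(- \frac{1}{6470}\right) = \left(-84\right) \left(- \frac{1}{2664}\right) \left(- \frac{1}{6470}\right) = \frac{7}{222} \left(- \frac{1}{6470}\right) = - \frac{7}{1436340}$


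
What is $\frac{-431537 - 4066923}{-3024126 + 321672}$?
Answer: $\frac{2249230}{1351227} \approx 1.6646$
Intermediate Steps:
$\frac{-431537 - 4066923}{-3024126 + 321672} = - \frac{4498460}{-2702454} = \left(-4498460\right) \left(- \frac{1}{2702454}\right) = \frac{2249230}{1351227}$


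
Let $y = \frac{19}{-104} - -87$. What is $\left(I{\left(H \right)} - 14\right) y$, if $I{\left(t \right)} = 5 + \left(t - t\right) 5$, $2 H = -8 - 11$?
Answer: $- \frac{81261}{104} \approx -781.36$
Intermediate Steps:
$H = - \frac{19}{2}$ ($H = \frac{-8 - 11}{2} = \frac{1}{2} \left(-19\right) = - \frac{19}{2} \approx -9.5$)
$I{\left(t \right)} = 5$ ($I{\left(t \right)} = 5 + 0 \cdot 5 = 5 + 0 = 5$)
$y = \frac{9029}{104}$ ($y = 19 \left(- \frac{1}{104}\right) + 87 = - \frac{19}{104} + 87 = \frac{9029}{104} \approx 86.817$)
$\left(I{\left(H \right)} - 14\right) y = \left(5 - 14\right) \frac{9029}{104} = \left(-9\right) \frac{9029}{104} = - \frac{81261}{104}$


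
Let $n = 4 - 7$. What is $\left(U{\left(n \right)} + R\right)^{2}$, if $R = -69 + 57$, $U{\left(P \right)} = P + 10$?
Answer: $25$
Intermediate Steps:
$n = -3$ ($n = 4 - 7 = -3$)
$U{\left(P \right)} = 10 + P$
$R = -12$
$\left(U{\left(n \right)} + R\right)^{2} = \left(\left(10 - 3\right) - 12\right)^{2} = \left(7 - 12\right)^{2} = \left(-5\right)^{2} = 25$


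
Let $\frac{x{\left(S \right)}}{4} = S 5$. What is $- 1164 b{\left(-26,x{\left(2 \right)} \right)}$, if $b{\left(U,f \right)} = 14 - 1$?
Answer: $-15132$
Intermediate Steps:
$x{\left(S \right)} = 20 S$ ($x{\left(S \right)} = 4 S 5 = 4 \cdot 5 S = 20 S$)
$b{\left(U,f \right)} = 13$
$- 1164 b{\left(-26,x{\left(2 \right)} \right)} = \left(-1164\right) 13 = -15132$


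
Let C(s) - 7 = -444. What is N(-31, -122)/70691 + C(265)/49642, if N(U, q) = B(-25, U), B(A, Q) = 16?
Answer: -30097695/3509242622 ≈ -0.0085767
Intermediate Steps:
C(s) = -437 (C(s) = 7 - 444 = -437)
N(U, q) = 16
N(-31, -122)/70691 + C(265)/49642 = 16/70691 - 437/49642 = -30097695/3509242622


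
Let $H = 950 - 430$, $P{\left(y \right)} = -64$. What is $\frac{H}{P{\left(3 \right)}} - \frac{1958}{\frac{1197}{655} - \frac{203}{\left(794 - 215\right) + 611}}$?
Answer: $- \frac{351235715}{295192} \approx -1189.9$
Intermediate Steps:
$H = 520$ ($H = 950 - 430 = 520$)
$\frac{H}{P{\left(3 \right)}} - \frac{1958}{\frac{1197}{655} - \frac{203}{\left(794 - 215\right) + 611}} = \frac{520}{-64} - \frac{1958}{\frac{1197}{655} - \frac{203}{\left(794 - 215\right) + 611}} = 520 \left(- \frac{1}{64}\right) - \frac{1958}{1197 \cdot \frac{1}{655} - \frac{203}{579 + 611}} = - \frac{65}{8} - \frac{1958}{\frac{1197}{655} - \frac{203}{1190}} = - \frac{65}{8} - \frac{1958}{\frac{1197}{655} - \frac{29}{170}} = - \frac{65}{8} - \frac{1958}{\frac{36899}{22270}} = - \frac{65}{8} - \frac{43604660}{36899} = - \frac{351235715}{295192}$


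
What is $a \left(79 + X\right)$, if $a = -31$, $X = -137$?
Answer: $1798$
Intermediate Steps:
$a \left(79 + X\right) = - 31 \left(79 - 137\right) = \left(-31\right) \left(-58\right) = 1798$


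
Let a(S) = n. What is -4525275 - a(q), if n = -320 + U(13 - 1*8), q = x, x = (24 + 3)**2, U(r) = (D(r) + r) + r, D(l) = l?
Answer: -4524970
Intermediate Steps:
U(r) = 3*r (U(r) = (r + r) + r = 2*r + r = 3*r)
x = 729 (x = 27**2 = 729)
q = 729
n = -305 (n = -320 + 3*(13 - 1*8) = -320 + 3*(13 - 8) = -320 + 3*5 = -320 + 15 = -305)
a(S) = -305
-4525275 - a(q) = -4525275 - 1*(-305) = -4525275 + 305 = -4524970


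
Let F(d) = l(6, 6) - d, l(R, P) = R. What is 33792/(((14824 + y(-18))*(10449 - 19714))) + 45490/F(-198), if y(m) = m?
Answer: 8342515609/37412070 ≈ 222.99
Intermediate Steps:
F(d) = 6 - d
33792/(((14824 + y(-18))*(10449 - 19714))) + 45490/F(-198) = 33792/(((14824 - 18)*(10449 - 19714))) + 45490/(6 - 1*(-198)) = 33792/((14806*(-9265))) + 45490/(6 + 198) = 33792/(-137177590) + 45490/204 = 33792*(-1/137177590) + 45490*(1/204) = -1536/6235345 + 22745/102 = 8342515609/37412070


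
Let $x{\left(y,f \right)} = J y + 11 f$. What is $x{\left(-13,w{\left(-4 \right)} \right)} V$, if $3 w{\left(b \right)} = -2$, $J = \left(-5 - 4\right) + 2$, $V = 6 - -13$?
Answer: $\frac{4769}{3} \approx 1589.7$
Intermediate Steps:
$V = 19$ ($V = 6 + 13 = 19$)
$J = -7$ ($J = -9 + 2 = -7$)
$w{\left(b \right)} = - \frac{2}{3}$ ($w{\left(b \right)} = \frac{1}{3} \left(-2\right) = - \frac{2}{3}$)
$x{\left(y,f \right)} = - 7 y + 11 f$
$x{\left(-13,w{\left(-4 \right)} \right)} V = \left(\left(-7\right) \left(-13\right) + 11 \left(- \frac{2}{3}\right)\right) 19 = \left(91 - \frac{22}{3}\right) 19 = \frac{251}{3} \cdot 19 = \frac{4769}{3}$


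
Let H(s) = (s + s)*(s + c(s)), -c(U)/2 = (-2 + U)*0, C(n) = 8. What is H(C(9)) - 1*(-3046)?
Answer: 3174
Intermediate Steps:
c(U) = 0 (c(U) = -2*(-2 + U)*0 = -2*0 = 0)
H(s) = 2*s² (H(s) = (s + s)*(s + 0) = (2*s)*s = 2*s²)
H(C(9)) - 1*(-3046) = 2*8² - 1*(-3046) = 2*64 + 3046 = 128 + 3046 = 3174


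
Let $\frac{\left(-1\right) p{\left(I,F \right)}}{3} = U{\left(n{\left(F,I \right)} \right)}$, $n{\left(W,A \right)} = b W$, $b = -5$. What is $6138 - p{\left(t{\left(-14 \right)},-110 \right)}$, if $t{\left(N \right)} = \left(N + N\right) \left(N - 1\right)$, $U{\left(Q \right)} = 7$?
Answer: $6159$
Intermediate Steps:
$n{\left(W,A \right)} = - 5 W$
$t{\left(N \right)} = 2 N \left(-1 + N\right)$
$p{\left(I,F \right)} = -21$ ($p{\left(I,F \right)} = \left(-3\right) 7 = -21$)
$6138 - p{\left(t{\left(-14 \right)},-110 \right)} = 6138 - -21 = 6138 + 21 = 6159$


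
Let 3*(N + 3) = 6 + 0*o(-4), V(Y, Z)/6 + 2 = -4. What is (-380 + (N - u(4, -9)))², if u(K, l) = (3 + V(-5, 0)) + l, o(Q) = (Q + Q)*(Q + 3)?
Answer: 114921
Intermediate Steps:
V(Y, Z) = -36 (V(Y, Z) = -12 + 6*(-4) = -12 - 24 = -36)
o(Q) = 2*Q*(3 + Q) (o(Q) = (2*Q)*(3 + Q) = 2*Q*(3 + Q))
N = -1 (N = -3 + (6 + 0*(2*(-4)*(3 - 4)))/3 = -3 + (6 + 0*(2*(-4)*(-1)))/3 = -3 + (6 + 0*8)/3 = -3 + (6 + 0)/3 = -3 + (⅓)*6 = -3 + 2 = -1)
u(K, l) = -33 + l (u(K, l) = (3 - 36) + l = -33 + l)
(-380 + (N - u(4, -9)))² = (-380 + (-1 - (-33 - 9)))² = (-380 + (-1 - 1*(-42)))² = (-380 + (-1 + 42))² = (-380 + 41)² = (-339)² = 114921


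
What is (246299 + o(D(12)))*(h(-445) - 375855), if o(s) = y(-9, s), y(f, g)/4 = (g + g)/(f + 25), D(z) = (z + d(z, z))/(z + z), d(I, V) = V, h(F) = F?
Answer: -92682501850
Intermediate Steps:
D(z) = 1 (D(z) = (z + z)/(z + z) = (2*z)/((2*z)) = (2*z)*(1/(2*z)) = 1)
y(f, g) = 8*g/(25 + f) (y(f, g) = 4*((g + g)/(f + 25)) = 4*((2*g)/(25 + f)) = 4*(2*g/(25 + f)) = 8*g/(25 + f))
o(s) = s/2 (o(s) = 8*s/(25 - 9) = 8*s/16 = 8*s*(1/16) = s/2)
(246299 + o(D(12)))*(h(-445) - 375855) = (246299 + (1/2)*1)*(-445 - 375855) = (246299 + 1/2)*(-376300) = (492599/2)*(-376300) = -92682501850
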